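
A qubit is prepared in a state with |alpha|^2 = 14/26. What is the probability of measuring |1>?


|alpha|^2 = 14/26 = 0.5385
|beta|^2 = 1 - 14/26 = 12/26 = 0.4615
P(|1>) = |beta|^2 = 0.4615

0.4615


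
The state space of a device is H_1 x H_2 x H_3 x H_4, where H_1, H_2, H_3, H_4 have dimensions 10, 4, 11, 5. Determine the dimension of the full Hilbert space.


dim(H_1 x H_2 x H_3 x H_4) = 10 * 4 * 11 * 5
= 40 * 11 * 5
= 440 * 5
= 2200

2200


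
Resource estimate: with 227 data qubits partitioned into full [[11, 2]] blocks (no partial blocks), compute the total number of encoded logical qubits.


Each code block uses 11 physical qubits for 2 logical qubit(s).
Number of complete blocks = floor(227 / 11) = 20
Logical qubits = 20 * 2
= 40

40


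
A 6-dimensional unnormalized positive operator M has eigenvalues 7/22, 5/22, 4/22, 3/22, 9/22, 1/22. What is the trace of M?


tr(M) = sum of eigenvalues
= 7/22 + 5/22 + 4/22 + 3/22 + 9/22 + 1/22
= 29/22
= 1.3182

1.3182


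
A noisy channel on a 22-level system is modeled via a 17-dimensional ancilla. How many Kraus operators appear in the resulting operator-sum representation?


Tracing out the environment in an orthonormal basis {|i>_E} gives Kraus operators K_i = <i|_E U |0>_E.
Number of Kraus operators = dim(H_env) = d_env
= 17

17


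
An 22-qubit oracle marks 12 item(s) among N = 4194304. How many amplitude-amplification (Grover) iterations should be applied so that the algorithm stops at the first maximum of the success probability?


After j Grover iterations the success probability is P(j) = sin^2((2j+1)*theta), where sin(theta) = sqrt(k/N).
N = 2^22 = 4194304, k = 12
sin(theta) = sqrt(k/N) = 0.001691455867
theta = arcsin(sqrt(k/N)) = 0.001691456673 rad
P(j) reaches its first maximum when (2j+1)*theta is as close as possible to pi/2, i.e. j = round(pi/(4*theta) - 1/2).
pi/(4*theta) - 1/2 = 463.8324
(For comparison, the common estimate pi/4 * sqrt(N/k) = 464.3326; the exact maximiser is used here.)
Optimal iterations = 464

464


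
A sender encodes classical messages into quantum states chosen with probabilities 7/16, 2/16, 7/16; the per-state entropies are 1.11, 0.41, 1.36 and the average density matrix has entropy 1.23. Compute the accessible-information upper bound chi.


chi = S(rho) - sum_i p_i * S(rho_i)
Weighted entropy = 7/16 * 1.11 + 2/16 * 0.41 + 7/16 * 1.36
= 1.1319
chi = 1.23 - 1.1319
= 0.0981

0.0981


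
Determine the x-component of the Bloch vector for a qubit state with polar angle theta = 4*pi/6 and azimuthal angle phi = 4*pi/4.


theta = 2.0944, phi = 3.1416
r_x = sin(theta)*cos(phi) = 0.8660 * -1.0000
r_x = -0.8660

-0.8660


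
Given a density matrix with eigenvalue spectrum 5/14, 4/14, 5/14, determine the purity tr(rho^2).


tr(rho^2) = sum of eigenvalues squared
= (5/14)^2 + (4/14)^2 + (5/14)^2
= (25 + 16 + 25) / 196
= 66/196
= 0.3367

0.3367


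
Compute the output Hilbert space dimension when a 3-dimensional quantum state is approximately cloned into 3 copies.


Output space = H^(tensor 3) where dim(H) = 3
dim = 3^3
= 9 (after 2 factors)
= 27 (after 3 factors)
= 27

27


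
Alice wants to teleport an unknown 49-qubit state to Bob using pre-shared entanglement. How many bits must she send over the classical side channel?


Quantum teleportation requires 2 classical bits per qubit teleported.
49 qubit(s) -> 2 * 49 = 98 classical bits

98


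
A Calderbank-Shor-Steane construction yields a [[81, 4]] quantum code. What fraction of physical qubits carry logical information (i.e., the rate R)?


Code rate R = k/n
= 4/81
= 0.0494

0.0494


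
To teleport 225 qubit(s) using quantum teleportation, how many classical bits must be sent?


Quantum teleportation requires 2 classical bits per qubit teleported.
225 qubit(s) -> 2 * 225 = 450 classical bits

450


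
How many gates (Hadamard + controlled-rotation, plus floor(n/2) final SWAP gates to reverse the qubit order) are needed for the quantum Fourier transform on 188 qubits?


Hadamard gates: 188
Controlled rotations: n*(n-1)/2 = 188*187/2 = 17578
SWAP gates: floor(n/2) = floor(188/2) = 94
Total = 188 + 17578 + 94
= 17860

17860


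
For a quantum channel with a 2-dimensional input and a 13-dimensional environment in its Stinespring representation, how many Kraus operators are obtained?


Tracing out the environment in an orthonormal basis {|i>_E} gives Kraus operators K_i = <i|_E U |0>_E.
Number of Kraus operators = dim(H_env) = d_env
= 13

13


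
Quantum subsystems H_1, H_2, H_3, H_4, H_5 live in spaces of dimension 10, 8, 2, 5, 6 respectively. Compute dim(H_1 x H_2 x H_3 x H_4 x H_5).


dim(H_1 x H_2 x H_3 x H_4 x H_5) = 10 * 8 * 2 * 5 * 6
= 80 * 2 * 5 * 6
= 160 * 5 * 6
= 800 * 6
= 4800

4800


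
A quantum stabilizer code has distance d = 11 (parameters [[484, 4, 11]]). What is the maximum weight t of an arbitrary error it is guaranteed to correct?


Code parameters: [[484, 4, 11]], distance d = 11.
Number of correctable errors = floor((d-1)/2)
= floor((11 - 1)/2)
= floor(10/2)
= 5

5


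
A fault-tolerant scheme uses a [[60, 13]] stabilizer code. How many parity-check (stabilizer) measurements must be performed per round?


For an [[n,k]] stabilizer code:
Number of stabilizer generators = n - k
= 60 - 13
= 47

47


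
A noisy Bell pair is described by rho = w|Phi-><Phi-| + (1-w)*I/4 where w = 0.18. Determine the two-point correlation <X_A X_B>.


|Phi-> = (|00> - |11>)/sqrt(2)
For the pure Bell state, <X_A X_B> = -1 (Bell-state Pauli correlator).
The maximally-mixed part I/4 has tr(I/4 * P tensor P) = 0 for any traceless Pauli P.
So <X_A X_B>_rho = w * (-1) + (1 - w) * 0
= 0.18 * (-1)
= -0.1800

-0.1800


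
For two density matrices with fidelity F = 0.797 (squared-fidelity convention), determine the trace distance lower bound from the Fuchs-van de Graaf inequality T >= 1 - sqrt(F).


Fuchs-van de Graaf (squared-fidelity convention): 1 - sqrt(F) <= T <= sqrt(1 - F).
Lower bound: T >= 1 - sqrt(F)
sqrt(F) = sqrt(0.797) = 0.8927
T >= 1 - 0.8927
T >= 0.1073

0.1073


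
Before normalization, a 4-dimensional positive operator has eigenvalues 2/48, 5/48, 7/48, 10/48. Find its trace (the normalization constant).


tr(M) = sum of eigenvalues
= 2/48 + 5/48 + 7/48 + 10/48
= 24/48
= 0.5000

0.5000


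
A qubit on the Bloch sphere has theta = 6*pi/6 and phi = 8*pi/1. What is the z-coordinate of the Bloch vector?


theta = 3.1416, phi = 25.1327
r_z = cos(theta) = -1.0000

-1.0000


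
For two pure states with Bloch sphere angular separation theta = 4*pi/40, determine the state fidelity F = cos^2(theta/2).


For states separated by angle theta on Bloch sphere:
F = cos^2(theta/2)
theta = 4*pi/40 = 0.3142
theta/2 = 0.1571
cos(theta/2) = 0.9877
F = 0.9755

0.9755


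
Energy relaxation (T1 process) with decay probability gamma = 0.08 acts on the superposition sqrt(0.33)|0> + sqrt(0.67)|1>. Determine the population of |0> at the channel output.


For amplitude damping with parameter gamma on state sqrt(a)|0> + sqrt(b)|1>:
alpha^2 = 0.33, beta^2 = 0.67
P(|0>) = alpha^2 + gamma * beta^2
= 0.33 + 0.08 * 0.67
= 0.33 + 0.0536
= 0.3836

0.3836


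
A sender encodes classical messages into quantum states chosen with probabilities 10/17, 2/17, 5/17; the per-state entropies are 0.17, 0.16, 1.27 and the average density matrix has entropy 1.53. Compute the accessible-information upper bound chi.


chi = S(rho) - sum_i p_i * S(rho_i)
Weighted entropy = 10/17 * 0.17 + 2/17 * 0.16 + 5/17 * 1.27
= 0.4924
chi = 1.53 - 0.4924
= 1.0376

1.0376


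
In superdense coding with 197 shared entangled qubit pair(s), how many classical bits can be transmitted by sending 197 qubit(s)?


Superdense coding allows 2 classical bits per shared entangled pair.
197 pair(s) -> 2 * 197 = 394 classical bits

394


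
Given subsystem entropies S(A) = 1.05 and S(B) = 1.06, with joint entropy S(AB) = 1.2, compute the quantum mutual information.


I(A:B) = S(A) + S(B) - S(AB)
= 1.05 + 1.06 - 1.2
= 0.9100

0.9100


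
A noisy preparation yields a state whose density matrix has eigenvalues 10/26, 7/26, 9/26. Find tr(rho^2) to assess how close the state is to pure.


tr(rho^2) = sum of eigenvalues squared
= (10/26)^2 + (7/26)^2 + (9/26)^2
= (100 + 49 + 81) / 676
= 230/676
= 0.3402

0.3402


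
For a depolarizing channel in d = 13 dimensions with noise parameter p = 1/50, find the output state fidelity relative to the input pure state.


F = (1-p) + p/d
= (1 - 0.0200) + 0.0200/13
= 0.9800 + 0.0015
= 0.9815

0.9815


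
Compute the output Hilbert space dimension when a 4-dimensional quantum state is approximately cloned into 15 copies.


Output space = H^(tensor 15) where dim(H) = 4
dim = 4^15
= 16 (after 2 factors)
= 64 (after 3 factors)
= 256 (after 4 factors)
= 1024 (after 5 factors)
= 4096 (after 6 factors)
= 16384 (after 7 factors)
= 65536 (after 8 factors)
= 262144 (after 9 factors)
= 1048576 (after 10 factors)
= 4194304 (after 11 factors)
= 16777216 (after 12 factors)
= 67108864 (after 13 factors)
= 268435456 (after 14 factors)
= 1073741824 (after 15 factors)
= 1073741824

1073741824


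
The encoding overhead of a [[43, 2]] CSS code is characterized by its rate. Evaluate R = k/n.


Code rate R = k/n
= 2/43
= 0.0465

0.0465


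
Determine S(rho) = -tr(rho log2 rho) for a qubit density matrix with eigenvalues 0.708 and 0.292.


S = -p*log2(p) - (1-p)*log2(1-p)
p = 0.7080, 1-p = 0.2920
= -0.7080 * log2(0.7080) - 0.2920 * log2(0.2920)
= -(-0.3527) - (-0.5186)
= 0.8713

0.8713


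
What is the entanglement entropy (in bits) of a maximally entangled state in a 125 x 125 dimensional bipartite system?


For a maximally entangled state in d x d:
S = log2(d) = log2(125)
= 6.9658

6.9658


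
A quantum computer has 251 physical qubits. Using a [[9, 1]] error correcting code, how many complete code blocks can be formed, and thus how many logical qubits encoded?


Each code block uses 9 physical qubits for 1 logical qubit(s).
Number of complete blocks = floor(251 / 9) = 27
Logical qubits = 27 * 1
= 27

27


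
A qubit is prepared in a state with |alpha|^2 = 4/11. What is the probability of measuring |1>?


|alpha|^2 = 4/11 = 0.3636
|beta|^2 = 1 - 4/11 = 7/11 = 0.6364
P(|1>) = |beta|^2 = 0.6364

0.6364


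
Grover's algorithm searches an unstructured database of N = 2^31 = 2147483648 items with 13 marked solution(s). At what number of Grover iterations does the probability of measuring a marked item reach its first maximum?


After j Grover iterations the success probability is P(j) = sin^2((2j+1)*theta), where sin(theta) = sqrt(k/N).
N = 2^31 = 2147483648, k = 13
sin(theta) = sqrt(k/N) = 7.780486318e-05
theta = arcsin(sqrt(k/N)) = 7.780486326e-05 rad
P(j) reaches its first maximum when (2j+1)*theta is as close as possible to pi/2, i.e. j = round(pi/(4*theta) - 1/2).
pi/(4*theta) - 1/2 = 10093.9611
(For comparison, the common estimate pi/4 * sqrt(N/k) = 10094.4611; the exact maximiser is used here.)
Optimal iterations = 10094

10094


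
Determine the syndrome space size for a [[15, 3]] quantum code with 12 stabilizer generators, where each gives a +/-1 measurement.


Each stabilizer generator gives a binary (+1 or -1) measurement outcome.
With 12 independent generators:
Total syndromes = 2^12
= 4096

4096


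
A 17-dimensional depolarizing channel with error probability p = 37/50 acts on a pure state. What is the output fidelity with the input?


F = (1-p) + p/d
= (1 - 0.7400) + 0.7400/17
= 0.2600 + 0.0435
= 0.3035

0.3035


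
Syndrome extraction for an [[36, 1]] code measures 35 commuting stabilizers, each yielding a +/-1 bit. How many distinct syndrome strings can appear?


Each stabilizer generator gives a binary (+1 or -1) measurement outcome.
With 35 independent generators:
Total syndromes = 2^35
= 34359738368

34359738368


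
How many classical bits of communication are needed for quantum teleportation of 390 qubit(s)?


Quantum teleportation requires 2 classical bits per qubit teleported.
390 qubit(s) -> 2 * 390 = 780 classical bits

780


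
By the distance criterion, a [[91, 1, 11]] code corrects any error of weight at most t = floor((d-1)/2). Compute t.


Code parameters: [[91, 1, 11]], distance d = 11.
Number of correctable errors = floor((d-1)/2)
= floor((11 - 1)/2)
= floor(10/2)
= 5

5


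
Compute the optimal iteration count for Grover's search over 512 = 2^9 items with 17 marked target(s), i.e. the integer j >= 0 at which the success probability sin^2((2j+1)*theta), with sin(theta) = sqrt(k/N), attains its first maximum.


After j Grover iterations the success probability is P(j) = sin^2((2j+1)*theta), where sin(theta) = sqrt(k/N).
N = 2^9 = 512, k = 17
sin(theta) = sqrt(k/N) = 0.1822172467
theta = arcsin(sqrt(k/N)) = 0.1832409814 rad
P(j) reaches its first maximum when (2j+1)*theta is as close as possible to pi/2, i.e. j = round(pi/(4*theta) - 1/2).
pi/(4*theta) - 1/2 = 3.7861
(For comparison, the common estimate pi/4 * sqrt(N/k) = 4.3102; the exact maximiser is used here.)
Optimal iterations = 4

4


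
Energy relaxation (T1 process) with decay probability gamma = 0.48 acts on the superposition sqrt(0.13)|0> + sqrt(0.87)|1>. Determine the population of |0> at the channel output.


For amplitude damping with parameter gamma on state sqrt(a)|0> + sqrt(b)|1>:
alpha^2 = 0.13, beta^2 = 0.87
P(|0>) = alpha^2 + gamma * beta^2
= 0.13 + 0.48 * 0.87
= 0.13 + 0.4176
= 0.5476

0.5476


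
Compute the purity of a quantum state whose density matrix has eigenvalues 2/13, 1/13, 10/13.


tr(rho^2) = sum of eigenvalues squared
= (2/13)^2 + (1/13)^2 + (10/13)^2
= (4 + 1 + 100) / 169
= 105/169
= 0.6213

0.6213


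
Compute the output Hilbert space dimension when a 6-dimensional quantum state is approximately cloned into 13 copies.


Output space = H^(tensor 13) where dim(H) = 6
dim = 6^13
= 36 (after 2 factors)
= 216 (after 3 factors)
= 1296 (after 4 factors)
= 7776 (after 5 factors)
= 46656 (after 6 factors)
= 279936 (after 7 factors)
= 1679616 (after 8 factors)
= 10077696 (after 9 factors)
= 60466176 (after 10 factors)
= 362797056 (after 11 factors)
= 2176782336 (after 12 factors)
= 13060694016 (after 13 factors)
= 13060694016

13060694016


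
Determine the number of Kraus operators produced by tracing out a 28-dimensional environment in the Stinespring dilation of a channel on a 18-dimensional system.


Tracing out the environment in an orthonormal basis {|i>_E} gives Kraus operators K_i = <i|_E U |0>_E.
Number of Kraus operators = dim(H_env) = d_env
= 28

28


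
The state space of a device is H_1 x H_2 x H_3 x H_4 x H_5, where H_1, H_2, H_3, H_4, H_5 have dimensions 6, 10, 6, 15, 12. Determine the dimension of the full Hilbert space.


dim(H_1 x H_2 x H_3 x H_4 x H_5) = 6 * 10 * 6 * 15 * 12
= 60 * 6 * 15 * 12
= 360 * 15 * 12
= 5400 * 12
= 64800

64800


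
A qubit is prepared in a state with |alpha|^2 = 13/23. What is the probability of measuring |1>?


|alpha|^2 = 13/23 = 0.5652
|beta|^2 = 1 - 13/23 = 10/23 = 0.4348
P(|1>) = |beta|^2 = 0.4348

0.4348


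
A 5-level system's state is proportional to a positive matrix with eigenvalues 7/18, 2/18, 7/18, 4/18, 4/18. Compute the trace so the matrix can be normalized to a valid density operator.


tr(M) = sum of eigenvalues
= 7/18 + 2/18 + 7/18 + 4/18 + 4/18
= 24/18
= 1.3333

1.3333


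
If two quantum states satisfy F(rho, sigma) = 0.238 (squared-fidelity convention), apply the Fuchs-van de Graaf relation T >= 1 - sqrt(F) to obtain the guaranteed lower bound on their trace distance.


Fuchs-van de Graaf (squared-fidelity convention): 1 - sqrt(F) <= T <= sqrt(1 - F).
Lower bound: T >= 1 - sqrt(F)
sqrt(F) = sqrt(0.238) = 0.4879
T >= 1 - 0.4879
T >= 0.5121

0.5121


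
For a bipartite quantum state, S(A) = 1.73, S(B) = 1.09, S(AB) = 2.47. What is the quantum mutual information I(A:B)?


I(A:B) = S(A) + S(B) - S(AB)
= 1.73 + 1.09 - 2.47
= 0.3500

0.3500


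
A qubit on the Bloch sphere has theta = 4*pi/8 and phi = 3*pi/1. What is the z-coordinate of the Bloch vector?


theta = 1.5708, phi = 9.4248
r_z = cos(theta) = 0.0000

0.0000


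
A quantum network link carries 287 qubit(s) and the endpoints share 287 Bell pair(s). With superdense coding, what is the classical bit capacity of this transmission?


Superdense coding allows 2 classical bits per shared entangled pair.
287 pair(s) -> 2 * 287 = 574 classical bits

574


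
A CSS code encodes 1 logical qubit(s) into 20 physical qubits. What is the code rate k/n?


Code rate R = k/n
= 1/20
= 0.0500

0.0500


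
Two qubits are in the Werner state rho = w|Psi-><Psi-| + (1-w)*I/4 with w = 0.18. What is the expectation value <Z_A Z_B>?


|Psi-> = (|01> - |10>)/sqrt(2)
For the pure Bell state, <Z_A Z_B> = -1 (Bell-state Pauli correlator).
The maximally-mixed part I/4 has tr(I/4 * P tensor P) = 0 for any traceless Pauli P.
So <Z_A Z_B>_rho = w * (-1) + (1 - w) * 0
= 0.18 * (-1)
= -0.1800

-0.1800


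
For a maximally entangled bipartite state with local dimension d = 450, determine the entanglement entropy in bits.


For a maximally entangled state in d x d:
S = log2(d) = log2(450)
= 8.8138

8.8138


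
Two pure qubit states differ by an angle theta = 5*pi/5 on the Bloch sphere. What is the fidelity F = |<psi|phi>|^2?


For states separated by angle theta on Bloch sphere:
F = cos^2(theta/2)
theta = 5*pi/5 = 3.1416
theta/2 = 1.5708
cos(theta/2) = 0.0000
F = 0.0000

0.0000


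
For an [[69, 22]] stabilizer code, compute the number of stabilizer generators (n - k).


For an [[n,k]] stabilizer code:
Number of stabilizer generators = n - k
= 69 - 22
= 47

47


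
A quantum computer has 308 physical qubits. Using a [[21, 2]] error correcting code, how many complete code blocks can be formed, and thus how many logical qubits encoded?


Each code block uses 21 physical qubits for 2 logical qubit(s).
Number of complete blocks = floor(308 / 21) = 14
Logical qubits = 14 * 2
= 28

28


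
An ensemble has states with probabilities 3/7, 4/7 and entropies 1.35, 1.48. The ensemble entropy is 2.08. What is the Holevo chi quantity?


chi = S(rho) - sum_i p_i * S(rho_i)
Weighted entropy = 3/7 * 1.35 + 4/7 * 1.48
= 1.4243
chi = 2.08 - 1.4243
= 0.6557

0.6557


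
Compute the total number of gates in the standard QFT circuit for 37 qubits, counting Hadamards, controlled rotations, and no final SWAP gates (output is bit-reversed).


Hadamard gates: 37
Controlled rotations: n*(n-1)/2 = 37*36/2 = 666
SWAP gates: 0 (omitted)
Total = 37 + 666
= 703

703


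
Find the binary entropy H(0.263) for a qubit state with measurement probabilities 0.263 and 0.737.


S = -p*log2(p) - (1-p)*log2(1-p)
p = 0.2630, 1-p = 0.7370
= -0.2630 * log2(0.2630) - 0.7370 * log2(0.7370)
= -(-0.5068) - (-0.3245)
= 0.8312

0.8312


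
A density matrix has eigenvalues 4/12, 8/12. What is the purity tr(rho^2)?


tr(rho^2) = sum of eigenvalues squared
= (4/12)^2 + (8/12)^2
= (16 + 64) / 144
= 80/144
= 0.5556

0.5556


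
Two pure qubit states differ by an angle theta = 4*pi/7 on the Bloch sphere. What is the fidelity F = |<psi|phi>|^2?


For states separated by angle theta on Bloch sphere:
F = cos^2(theta/2)
theta = 4*pi/7 = 1.7952
theta/2 = 0.8976
cos(theta/2) = 0.6235
F = 0.3887

0.3887


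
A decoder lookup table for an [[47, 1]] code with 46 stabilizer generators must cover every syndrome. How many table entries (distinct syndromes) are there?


Each stabilizer generator gives a binary (+1 or -1) measurement outcome.
With 46 independent generators:
Total syndromes = 2^46
= 70368744177664

70368744177664


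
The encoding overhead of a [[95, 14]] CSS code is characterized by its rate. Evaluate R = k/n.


Code rate R = k/n
= 14/95
= 0.1474

0.1474


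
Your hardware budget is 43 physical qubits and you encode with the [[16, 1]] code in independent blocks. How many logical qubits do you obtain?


Each code block uses 16 physical qubits for 1 logical qubit(s).
Number of complete blocks = floor(43 / 16) = 2
Logical qubits = 2 * 1
= 2

2


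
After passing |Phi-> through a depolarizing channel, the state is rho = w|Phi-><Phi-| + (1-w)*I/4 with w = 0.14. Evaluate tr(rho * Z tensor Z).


|Phi-> = (|00> - |11>)/sqrt(2)
For the pure Bell state, <Z_A Z_B> = +1 (Bell-state Pauli correlator).
The maximally-mixed part I/4 has tr(I/4 * P tensor P) = 0 for any traceless Pauli P.
So <Z_A Z_B>_rho = w * (+1) + (1 - w) * 0
= 0.14 * (+1)
= 0.1400

0.1400


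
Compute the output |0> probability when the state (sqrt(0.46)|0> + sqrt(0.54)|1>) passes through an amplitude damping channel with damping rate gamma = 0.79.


For amplitude damping with parameter gamma on state sqrt(a)|0> + sqrt(b)|1>:
alpha^2 = 0.46, beta^2 = 0.54
P(|0>) = alpha^2 + gamma * beta^2
= 0.46 + 0.79 * 0.54
= 0.46 + 0.4266
= 0.8866

0.8866


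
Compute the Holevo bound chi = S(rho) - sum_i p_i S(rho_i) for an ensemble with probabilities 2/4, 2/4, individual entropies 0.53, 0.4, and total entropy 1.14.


chi = S(rho) - sum_i p_i * S(rho_i)
Weighted entropy = 2/4 * 0.53 + 2/4 * 0.4
= 0.4650
chi = 1.14 - 0.4650
= 0.6750

0.6750


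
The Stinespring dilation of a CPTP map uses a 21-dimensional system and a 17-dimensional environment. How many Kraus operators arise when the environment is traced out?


Tracing out the environment in an orthonormal basis {|i>_E} gives Kraus operators K_i = <i|_E U |0>_E.
Number of Kraus operators = dim(H_env) = d_env
= 17

17


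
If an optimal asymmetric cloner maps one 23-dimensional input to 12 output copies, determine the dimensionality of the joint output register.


Output space = H^(tensor 12) where dim(H) = 23
dim = 23^12
= 529 (after 2 factors)
= 12167 (after 3 factors)
= 279841 (after 4 factors)
= 6436343 (after 5 factors)
= 148035889 (after 6 factors)
= 3404825447 (after 7 factors)
= 78310985281 (after 8 factors)
= 1801152661463 (after 9 factors)
= 41426511213649 (after 10 factors)
= 952809757913927 (after 11 factors)
= 21914624432020321 (after 12 factors)
= 21914624432020321

21914624432020321


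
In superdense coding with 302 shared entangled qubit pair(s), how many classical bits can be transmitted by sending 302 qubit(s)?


Superdense coding allows 2 classical bits per shared entangled pair.
302 pair(s) -> 2 * 302 = 604 classical bits

604


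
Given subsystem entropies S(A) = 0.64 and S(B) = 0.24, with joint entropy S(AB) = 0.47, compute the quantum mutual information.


I(A:B) = S(A) + S(B) - S(AB)
= 0.64 + 0.24 - 0.47
= 0.4100

0.4100


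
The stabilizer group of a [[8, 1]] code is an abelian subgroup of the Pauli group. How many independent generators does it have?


For an [[n,k]] stabilizer code:
Number of stabilizer generators = n - k
= 8 - 1
= 7

7


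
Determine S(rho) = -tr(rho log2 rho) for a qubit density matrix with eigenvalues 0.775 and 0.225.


S = -p*log2(p) - (1-p)*log2(1-p)
p = 0.7750, 1-p = 0.2250
= -0.7750 * log2(0.7750) - 0.2250 * log2(0.2250)
= -(-0.2850) - (-0.4842)
= 0.7692

0.7692


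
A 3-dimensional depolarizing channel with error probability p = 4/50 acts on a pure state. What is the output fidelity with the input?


F = (1-p) + p/d
= (1 - 0.0800) + 0.0800/3
= 0.9200 + 0.0267
= 0.9467

0.9467


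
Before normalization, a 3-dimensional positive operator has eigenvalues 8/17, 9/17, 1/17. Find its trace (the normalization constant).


tr(M) = sum of eigenvalues
= 8/17 + 9/17 + 1/17
= 18/17
= 1.0588

1.0588


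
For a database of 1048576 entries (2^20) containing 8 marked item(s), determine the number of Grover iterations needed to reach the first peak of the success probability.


After j Grover iterations the success probability is P(j) = sin^2((2j+1)*theta), where sin(theta) = sqrt(k/N).
N = 2^20 = 1048576, k = 8
sin(theta) = sqrt(k/N) = 0.002762135864
theta = arcsin(sqrt(k/N)) = 0.002762139376 rad
P(j) reaches its first maximum when (2j+1)*theta is as close as possible to pi/2, i.e. j = round(pi/(4*theta) - 1/2).
pi/(4*theta) - 1/2 = 283.8441
(For comparison, the common estimate pi/4 * sqrt(N/k) = 284.3445; the exact maximiser is used here.)
Optimal iterations = 284

284


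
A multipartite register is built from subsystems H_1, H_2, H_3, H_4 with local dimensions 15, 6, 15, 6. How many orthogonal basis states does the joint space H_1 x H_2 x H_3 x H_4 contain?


dim(H_1 x H_2 x H_3 x H_4) = 15 * 6 * 15 * 6
= 90 * 15 * 6
= 1350 * 6
= 8100

8100


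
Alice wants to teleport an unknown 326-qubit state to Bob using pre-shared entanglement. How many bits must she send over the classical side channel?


Quantum teleportation requires 2 classical bits per qubit teleported.
326 qubit(s) -> 2 * 326 = 652 classical bits

652


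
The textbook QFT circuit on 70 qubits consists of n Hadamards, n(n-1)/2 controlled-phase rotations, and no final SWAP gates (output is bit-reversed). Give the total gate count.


Hadamard gates: 70
Controlled rotations: n*(n-1)/2 = 70*69/2 = 2415
SWAP gates: 0 (omitted)
Total = 70 + 2415
= 2485

2485


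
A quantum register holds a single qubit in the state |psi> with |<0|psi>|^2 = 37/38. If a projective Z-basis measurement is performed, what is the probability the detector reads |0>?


|alpha|^2 = 37/38 = 0.9737
|beta|^2 = 1 - 37/38 = 1/38 = 0.0263
P(|0>) = |alpha|^2 = 0.9737

0.9737


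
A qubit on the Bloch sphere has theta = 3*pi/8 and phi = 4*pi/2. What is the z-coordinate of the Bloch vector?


theta = 1.1781, phi = 6.2832
r_z = cos(theta) = 0.3827

0.3827


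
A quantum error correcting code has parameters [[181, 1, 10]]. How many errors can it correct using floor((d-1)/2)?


Code parameters: [[181, 1, 10]], distance d = 10.
Number of correctable errors = floor((d-1)/2)
= floor((10 - 1)/2)
= floor(9/2)
= 4

4


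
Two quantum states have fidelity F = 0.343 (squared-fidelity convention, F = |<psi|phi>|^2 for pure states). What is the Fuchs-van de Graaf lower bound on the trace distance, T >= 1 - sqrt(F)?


Fuchs-van de Graaf (squared-fidelity convention): 1 - sqrt(F) <= T <= sqrt(1 - F).
Lower bound: T >= 1 - sqrt(F)
sqrt(F) = sqrt(0.343) = 0.5857
T >= 1 - 0.5857
T >= 0.4143

0.4143


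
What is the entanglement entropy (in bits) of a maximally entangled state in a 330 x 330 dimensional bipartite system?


For a maximally entangled state in d x d:
S = log2(d) = log2(330)
= 8.3663

8.3663


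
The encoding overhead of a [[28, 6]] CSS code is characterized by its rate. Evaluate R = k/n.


Code rate R = k/n
= 6/28
= 0.2143

0.2143


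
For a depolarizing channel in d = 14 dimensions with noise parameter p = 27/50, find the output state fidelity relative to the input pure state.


F = (1-p) + p/d
= (1 - 0.5400) + 0.5400/14
= 0.4600 + 0.0386
= 0.4986

0.4986


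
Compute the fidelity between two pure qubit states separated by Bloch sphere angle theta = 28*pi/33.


For states separated by angle theta on Bloch sphere:
F = cos^2(theta/2)
theta = 28*pi/33 = 2.6656
theta/2 = 1.3328
cos(theta/2) = 0.2358
F = 0.0556

0.0556


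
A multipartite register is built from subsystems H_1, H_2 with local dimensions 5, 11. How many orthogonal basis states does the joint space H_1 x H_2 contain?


dim(H_1 x H_2) = 5 * 11
= 55

55


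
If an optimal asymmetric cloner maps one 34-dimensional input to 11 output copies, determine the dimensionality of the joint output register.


Output space = H^(tensor 11) where dim(H) = 34
dim = 34^11
= 1156 (after 2 factors)
= 39304 (after 3 factors)
= 1336336 (after 4 factors)
= 45435424 (after 5 factors)
= 1544804416 (after 6 factors)
= 52523350144 (after 7 factors)
= 1785793904896 (after 8 factors)
= 60716992766464 (after 9 factors)
= 2064377754059776 (after 10 factors)
= 70188843638032384 (after 11 factors)
= 70188843638032384

70188843638032384


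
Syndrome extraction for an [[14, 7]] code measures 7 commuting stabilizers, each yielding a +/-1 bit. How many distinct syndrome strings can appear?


Each stabilizer generator gives a binary (+1 or -1) measurement outcome.
With 7 independent generators:
Total syndromes = 2^7
= 128

128


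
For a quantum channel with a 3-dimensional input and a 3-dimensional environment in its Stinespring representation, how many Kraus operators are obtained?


Tracing out the environment in an orthonormal basis {|i>_E} gives Kraus operators K_i = <i|_E U |0>_E.
Number of Kraus operators = dim(H_env) = d_env
= 3

3


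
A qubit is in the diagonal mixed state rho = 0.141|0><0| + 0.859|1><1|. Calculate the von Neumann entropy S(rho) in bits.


S = -p*log2(p) - (1-p)*log2(1-p)
p = 0.1410, 1-p = 0.8590
= -0.1410 * log2(0.1410) - 0.8590 * log2(0.8590)
= -(-0.3985) - (-0.1884)
= 0.5869

0.5869


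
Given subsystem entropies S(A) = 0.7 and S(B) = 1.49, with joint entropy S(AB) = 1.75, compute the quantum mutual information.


I(A:B) = S(A) + S(B) - S(AB)
= 0.7 + 1.49 - 1.75
= 0.4400

0.4400


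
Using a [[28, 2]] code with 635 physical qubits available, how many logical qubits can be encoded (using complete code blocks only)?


Each code block uses 28 physical qubits for 2 logical qubit(s).
Number of complete blocks = floor(635 / 28) = 22
Logical qubits = 22 * 2
= 44

44


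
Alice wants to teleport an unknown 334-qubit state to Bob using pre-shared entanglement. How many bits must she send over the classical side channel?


Quantum teleportation requires 2 classical bits per qubit teleported.
334 qubit(s) -> 2 * 334 = 668 classical bits

668


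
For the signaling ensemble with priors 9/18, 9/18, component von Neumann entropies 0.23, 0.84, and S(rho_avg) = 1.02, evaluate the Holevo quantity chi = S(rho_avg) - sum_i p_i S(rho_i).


chi = S(rho) - sum_i p_i * S(rho_i)
Weighted entropy = 9/18 * 0.23 + 9/18 * 0.84
= 0.5350
chi = 1.02 - 0.5350
= 0.4850

0.4850


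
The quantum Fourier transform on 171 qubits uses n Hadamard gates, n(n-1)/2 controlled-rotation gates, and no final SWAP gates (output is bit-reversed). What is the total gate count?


Hadamard gates: 171
Controlled rotations: n*(n-1)/2 = 171*170/2 = 14535
SWAP gates: 0 (omitted)
Total = 171 + 14535
= 14706

14706


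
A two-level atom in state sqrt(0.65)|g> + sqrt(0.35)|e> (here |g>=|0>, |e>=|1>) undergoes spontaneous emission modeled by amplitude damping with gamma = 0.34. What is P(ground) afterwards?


For amplitude damping with parameter gamma on state sqrt(a)|0> + sqrt(b)|1>:
alpha^2 = 0.65, beta^2 = 0.35
P(|0>) = alpha^2 + gamma * beta^2
= 0.65 + 0.34 * 0.35
= 0.65 + 0.1190
= 0.7690

0.7690


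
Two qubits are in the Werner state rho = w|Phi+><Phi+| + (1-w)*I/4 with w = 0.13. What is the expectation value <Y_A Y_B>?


|Phi+> = (|00> + |11>)/sqrt(2)
For the pure Bell state, <Y_A Y_B> = -1 (Bell-state Pauli correlator).
The maximally-mixed part I/4 has tr(I/4 * P tensor P) = 0 for any traceless Pauli P.
So <Y_A Y_B>_rho = w * (-1) + (1 - w) * 0
= 0.13 * (-1)
= -0.1300

-0.1300


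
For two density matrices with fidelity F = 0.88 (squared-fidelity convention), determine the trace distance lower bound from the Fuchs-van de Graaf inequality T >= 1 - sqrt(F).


Fuchs-van de Graaf (squared-fidelity convention): 1 - sqrt(F) <= T <= sqrt(1 - F).
Lower bound: T >= 1 - sqrt(F)
sqrt(F) = sqrt(0.88) = 0.9381
T >= 1 - 0.9381
T >= 0.0619

0.0619


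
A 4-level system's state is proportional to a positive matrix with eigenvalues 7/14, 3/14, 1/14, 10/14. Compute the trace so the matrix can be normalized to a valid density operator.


tr(M) = sum of eigenvalues
= 7/14 + 3/14 + 1/14 + 10/14
= 21/14
= 1.5000

1.5000


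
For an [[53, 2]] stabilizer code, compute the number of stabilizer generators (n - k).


For an [[n,k]] stabilizer code:
Number of stabilizer generators = n - k
= 53 - 2
= 51

51


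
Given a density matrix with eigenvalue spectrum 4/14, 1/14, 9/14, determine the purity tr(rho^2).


tr(rho^2) = sum of eigenvalues squared
= (4/14)^2 + (1/14)^2 + (9/14)^2
= (16 + 1 + 81) / 196
= 98/196
= 0.5000

0.5000


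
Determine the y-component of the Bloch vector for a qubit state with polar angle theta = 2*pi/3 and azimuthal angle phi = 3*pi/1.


theta = 2.0944, phi = 9.4248
r_y = sin(theta)*sin(phi) = 0.8660 * 0.0000
r_y = 0.0000

0.0000


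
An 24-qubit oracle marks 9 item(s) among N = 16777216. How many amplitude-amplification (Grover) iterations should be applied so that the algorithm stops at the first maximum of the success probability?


After j Grover iterations the success probability is P(j) = sin^2((2j+1)*theta), where sin(theta) = sqrt(k/N).
N = 2^24 = 16777216, k = 9
sin(theta) = sqrt(k/N) = 0.000732421875
theta = arcsin(sqrt(k/N)) = 0.0007324219405 rad
P(j) reaches its first maximum when (2j+1)*theta is as close as possible to pi/2, i.e. j = round(pi/(4*theta) - 1/2).
pi/(4*theta) - 1/2 = 1071.8302
(For comparison, the common estimate pi/4 * sqrt(N/k) = 1072.3303; the exact maximiser is used here.)
Optimal iterations = 1072

1072


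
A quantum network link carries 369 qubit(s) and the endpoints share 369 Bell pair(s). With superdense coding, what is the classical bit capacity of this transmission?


Superdense coding allows 2 classical bits per shared entangled pair.
369 pair(s) -> 2 * 369 = 738 classical bits

738


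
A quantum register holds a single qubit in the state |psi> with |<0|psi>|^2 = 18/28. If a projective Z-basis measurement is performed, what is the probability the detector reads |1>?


|alpha|^2 = 18/28 = 0.6429
|beta|^2 = 1 - 18/28 = 10/28 = 0.3571
P(|1>) = |beta|^2 = 0.3571

0.3571


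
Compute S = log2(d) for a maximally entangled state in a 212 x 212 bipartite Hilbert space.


For a maximally entangled state in d x d:
S = log2(d) = log2(212)
= 7.7279

7.7279


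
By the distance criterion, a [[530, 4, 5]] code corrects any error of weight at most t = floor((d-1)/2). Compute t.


Code parameters: [[530, 4, 5]], distance d = 5.
Number of correctable errors = floor((d-1)/2)
= floor((5 - 1)/2)
= floor(4/2)
= 2

2


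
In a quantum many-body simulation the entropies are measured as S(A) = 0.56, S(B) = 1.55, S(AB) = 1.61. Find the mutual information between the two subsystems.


I(A:B) = S(A) + S(B) - S(AB)
= 0.56 + 1.55 - 1.61
= 0.5000

0.5000


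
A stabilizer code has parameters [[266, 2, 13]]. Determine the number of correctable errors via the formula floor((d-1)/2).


Code parameters: [[266, 2, 13]], distance d = 13.
Number of correctable errors = floor((d-1)/2)
= floor((13 - 1)/2)
= floor(12/2)
= 6

6


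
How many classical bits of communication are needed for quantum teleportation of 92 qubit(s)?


Quantum teleportation requires 2 classical bits per qubit teleported.
92 qubit(s) -> 2 * 92 = 184 classical bits

184


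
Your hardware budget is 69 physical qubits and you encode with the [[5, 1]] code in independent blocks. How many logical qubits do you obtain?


Each code block uses 5 physical qubits for 1 logical qubit(s).
Number of complete blocks = floor(69 / 5) = 13
Logical qubits = 13 * 1
= 13

13


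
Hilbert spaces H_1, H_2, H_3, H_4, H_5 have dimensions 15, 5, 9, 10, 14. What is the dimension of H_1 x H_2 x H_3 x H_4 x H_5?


dim(H_1 x H_2 x H_3 x H_4 x H_5) = 15 * 5 * 9 * 10 * 14
= 75 * 9 * 10 * 14
= 675 * 10 * 14
= 6750 * 14
= 94500

94500


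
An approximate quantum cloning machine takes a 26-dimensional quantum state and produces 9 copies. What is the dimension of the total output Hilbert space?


Output space = H^(tensor 9) where dim(H) = 26
dim = 26^9
= 676 (after 2 factors)
= 17576 (after 3 factors)
= 456976 (after 4 factors)
= 11881376 (after 5 factors)
= 308915776 (after 6 factors)
= 8031810176 (after 7 factors)
= 208827064576 (after 8 factors)
= 5429503678976 (after 9 factors)
= 5429503678976

5429503678976


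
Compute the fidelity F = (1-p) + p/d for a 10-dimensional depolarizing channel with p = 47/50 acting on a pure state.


F = (1-p) + p/d
= (1 - 0.9400) + 0.9400/10
= 0.0600 + 0.0940
= 0.1540

0.1540


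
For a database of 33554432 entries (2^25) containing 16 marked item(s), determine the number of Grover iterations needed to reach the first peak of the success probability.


After j Grover iterations the success probability is P(j) = sin^2((2j+1)*theta), where sin(theta) = sqrt(k/N).
N = 2^25 = 33554432, k = 16
sin(theta) = sqrt(k/N) = 0.000690533966
theta = arcsin(sqrt(k/N)) = 0.0006905340209 rad
P(j) reaches its first maximum when (2j+1)*theta is as close as possible to pi/2, i.e. j = round(pi/(4*theta) - 1/2).
pi/(4*theta) - 1/2 = 1136.8779
(For comparison, the common estimate pi/4 * sqrt(N/k) = 1137.3780; the exact maximiser is used here.)
Optimal iterations = 1137

1137


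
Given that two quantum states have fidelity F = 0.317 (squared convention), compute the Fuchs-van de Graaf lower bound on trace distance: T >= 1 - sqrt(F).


Fuchs-van de Graaf (squared-fidelity convention): 1 - sqrt(F) <= T <= sqrt(1 - F).
Lower bound: T >= 1 - sqrt(F)
sqrt(F) = sqrt(0.317) = 0.5630
T >= 1 - 0.5630
T >= 0.4370

0.4370


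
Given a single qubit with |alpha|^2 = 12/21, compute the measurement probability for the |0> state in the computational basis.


|alpha|^2 = 12/21 = 0.5714
|beta|^2 = 1 - 12/21 = 9/21 = 0.4286
P(|0>) = |alpha|^2 = 0.5714

0.5714


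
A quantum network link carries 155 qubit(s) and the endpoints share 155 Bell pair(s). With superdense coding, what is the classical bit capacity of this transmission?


Superdense coding allows 2 classical bits per shared entangled pair.
155 pair(s) -> 2 * 155 = 310 classical bits

310


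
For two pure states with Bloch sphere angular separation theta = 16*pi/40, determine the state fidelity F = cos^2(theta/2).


For states separated by angle theta on Bloch sphere:
F = cos^2(theta/2)
theta = 16*pi/40 = 1.2566
theta/2 = 0.6283
cos(theta/2) = 0.8090
F = 0.6545

0.6545


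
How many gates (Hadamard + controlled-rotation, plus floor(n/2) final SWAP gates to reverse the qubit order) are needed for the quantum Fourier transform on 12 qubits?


Hadamard gates: 12
Controlled rotations: n*(n-1)/2 = 12*11/2 = 66
SWAP gates: floor(n/2) = floor(12/2) = 6
Total = 12 + 66 + 6
= 84

84


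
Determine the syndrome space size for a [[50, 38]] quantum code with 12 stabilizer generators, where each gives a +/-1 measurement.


Each stabilizer generator gives a binary (+1 or -1) measurement outcome.
With 12 independent generators:
Total syndromes = 2^12
= 4096

4096


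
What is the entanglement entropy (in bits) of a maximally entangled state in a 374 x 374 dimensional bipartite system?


For a maximally entangled state in d x d:
S = log2(d) = log2(374)
= 8.5469

8.5469


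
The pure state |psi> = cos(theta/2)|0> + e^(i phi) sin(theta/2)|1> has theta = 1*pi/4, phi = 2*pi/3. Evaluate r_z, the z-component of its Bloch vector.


theta = 0.7854, phi = 2.0944
r_z = cos(theta) = 0.7071

0.7071


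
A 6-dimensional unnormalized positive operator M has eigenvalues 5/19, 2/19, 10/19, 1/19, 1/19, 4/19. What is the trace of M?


tr(M) = sum of eigenvalues
= 5/19 + 2/19 + 10/19 + 1/19 + 1/19 + 4/19
= 23/19
= 1.2105

1.2105


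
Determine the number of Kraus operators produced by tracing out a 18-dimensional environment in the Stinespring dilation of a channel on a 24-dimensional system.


Tracing out the environment in an orthonormal basis {|i>_E} gives Kraus operators K_i = <i|_E U |0>_E.
Number of Kraus operators = dim(H_env) = d_env
= 18

18


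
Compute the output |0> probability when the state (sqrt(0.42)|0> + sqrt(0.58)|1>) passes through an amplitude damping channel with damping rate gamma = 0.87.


For amplitude damping with parameter gamma on state sqrt(a)|0> + sqrt(b)|1>:
alpha^2 = 0.42, beta^2 = 0.58
P(|0>) = alpha^2 + gamma * beta^2
= 0.42 + 0.87 * 0.58
= 0.42 + 0.5046
= 0.9246

0.9246
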